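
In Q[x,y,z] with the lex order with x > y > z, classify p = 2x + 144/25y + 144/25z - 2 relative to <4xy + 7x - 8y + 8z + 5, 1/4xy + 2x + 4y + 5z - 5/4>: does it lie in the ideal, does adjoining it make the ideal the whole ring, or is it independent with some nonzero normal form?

First compute the reduced Gröbner basis of I by Buchberger's algorithm.
f_1 = 4xy + 7x - 8y + 8z + 5, LT = xy.
f_2 = 1/4xy + 2x + 4y + 5z - 5/4, LT = xy.

S(f_1,f_2): lcm = xy. S = -25/4x - 18y - 18z + 25/4.
  leading term x: no divisor's leading term divides it; move -25/4x to the remainder.
  leading term y: no divisor's leading term divides it; move -18y to the remainder.
  leading term z: no divisor's leading term divides it; move -18z to the remainder.
  leading term 1: no divisor's leading term divides it; move 25/4 to the remainder.
  remainder -25/4x - 18y - 18z + 25/4 ≠ 0; add h_3 = -25/4x - 18y - 18z + 25/4 to the basis.

S(f_1,h_3): lcm = xy. S = 7/4x - 72/25y^2 - 72/25yz - y + 2z + 5/4.
  leading term x: subtract (-7/25)·h_3 from 7/4x - 72/25y^2 - 72/25yz - y + 2z + 5/4 → -72/25y^2 - 72/25yz - 151/25y - 76/25z + 3
  leading term y^2: no divisor's leading term divides it; move -72/25y^2 to the remainder.
  leading term yz: no divisor's leading term divides it; move -72/25yz to the remainder.
  leading term y: no divisor's leading term divides it; move -151/25y to the remainder.
  leading term z: no divisor's leading term divides it; move -76/25z to the remainder.
  leading term 1: no divisor's leading term divides it; move 3 to the remainder.
  remainder -72/25y^2 - 72/25yz - 151/25y - 76/25z + 3 ≠ 0; add h_4 = -72/25y^2 - 72/25yz - 151/25y - 76/25z + 3 to the basis.

The other S-polynomials (S(f_2,h_3), S(f_1,h_4), S(f_2,h_4), S(h_3,h_4)) all reduce to 0 modulo the current basis, so we have a Gröbner basis.
Inter-reduce: drop elements whose leading term is divisible by another's, tail-reduce, and make monic.
Reduced Gröbner basis: {x + 72/25y + 72/25z - 1, y^2 + yz + 151/72y + 19/18z - 25/24}.
Label its elements g_1 = x + 72/25y + 72/25z - 1, g_2 = y^2 + yz + 151/72y + 19/18z - 25/24.

Reduce p = 2x + 144/25y + 144/25z - 2 modulo G:
  leading term x: subtract (2)·g_1 from 2x + 144/25y + 144/25z - 2 → 0
  normal form = 0.
Since the normal form is 0, p ∈ I.

The remainder on division by a Gröbner basis is unique — it is the normal form.

2x + 144/25y + 144/25z - 2 lies in I (it reduces to 0).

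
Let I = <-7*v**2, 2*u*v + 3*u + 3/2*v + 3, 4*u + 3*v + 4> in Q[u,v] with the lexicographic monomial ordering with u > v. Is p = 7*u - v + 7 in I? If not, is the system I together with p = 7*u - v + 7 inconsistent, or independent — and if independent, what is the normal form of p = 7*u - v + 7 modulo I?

7*u - v + 7 lies in I (it reduces to 0).

First compute the reduced Gröbner basis of I by Buchberger's algorithm.
f_1 = -7*v**2, LT = v**2.
f_2 = 2*u*v + 3*u + 3/2*v + 3, LT = u*v.
f_3 = 4*u + 3*v + 4, LT = u.

S(f_1,f_2): lcm = u*v**2. S = -3/2*u*v - 3/4*v**2 - 3/2*v.
  leading term u*v: subtract (-3/4)·f_2 from -3/2*u*v - 3/4*v**2 - 3/2*v → 9/4*u - 3/4*v**2 - 3/8*v + 9/4
  leading term u: subtract (9/16)·f_3 from 9/4*u - 3/4*v**2 - 3/8*v + 9/4 → -3/4*v**2 - 33/16*v
  leading term v**2: subtract (3/28)·f_1 from -3/4*v**2 - 33/16*v → -33/16*v
  leading term v: no divisor's leading term divides it; move -33/16*v to the remainder.
  remainder -33/16*v ≠ 0; add h_4 = -33/16*v to the basis.

The other S-polynomials (S(f_1,f_3), S(f_2,f_3), S(f_1,h_4), S(f_2,h_4), S(f_3,h_4)) all reduce to 0 modulo the current basis, so we have a Gröbner basis.
Inter-reduce: drop elements whose leading term is divisible by another's, tail-reduce, and make monic.
Reduced Gröbner basis: {u + 1, v}.
Label its elements g_1 = u + 1, g_2 = v.

Reduce p = 7*u - v + 7 modulo G:
  leading term u: subtract (7)·g_1 from 7*u - v + 7 → -v
  leading term v: subtract (-1)·g_2 from -v → 0
  normal form = 0.
Since the normal form is 0, p ∈ I.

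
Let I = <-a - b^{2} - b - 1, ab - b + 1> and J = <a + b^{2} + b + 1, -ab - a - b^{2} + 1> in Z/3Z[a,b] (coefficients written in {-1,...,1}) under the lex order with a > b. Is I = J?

For a fixed monomial order, each ideal has a unique reduced Gröbner basis; comparing bases decides equality.
Buchberger on the first generating set:
f_1 = -a - b^{2} - b - 1, LT = a.
f_2 = ab - b + 1, LT = ab.

S(f_1,f_2): lcm = ab. S = b^{3} + b^{2} - b - 1.
  leading term b^{3}: no divisor's leading term divides it; move b^{3} to the remainder.
  leading term b^{2}: no divisor's leading term divides it; move b^{2} to the remainder.
  leading term b: no divisor's leading term divides it; move -b to the remainder.
  leading term 1: no divisor's leading term divides it; move -1 to the remainder.
  remainder b^{3} + b^{2} - b - 1 ≠ 0; add g_3 = b^{3} + b^{2} - b - 1 to the basis.

The other S-polynomials (S(f_1,g_3), S(f_2,g_3)) all reduce to 0 modulo the current basis, so we have a Gröbner basis.
Inter-reduce: drop elements whose leading term is divisible by another's, tail-reduce, and make monic.
Reduced Gröbner basis: {a + b^{2} + b + 1, b^{3} + b^{2} - b - 1}.

Buchberger on the second generating set:
h_1 = a + b^{2} + b + 1, LT = a.
h_2 = -ab - a - b^{2} + 1, LT = ab.

S(h_1,h_2): lcm = ab. S = -a + b^{3} + b + 1.
  leading term a: subtract (-1)·h_1 from -a + b^{3} + b + 1 → b^{3} + b^{2} - b - 1
  leading term b^{3}: no divisor's leading term divides it; move b^{3} to the remainder.
  leading term b^{2}: no divisor's leading term divides it; move b^{2} to the remainder.
  leading term b: no divisor's leading term divides it; move -b to the remainder.
  leading term 1: no divisor's leading term divides it; move -1 to the remainder.
  remainder b^{3} + b^{2} - b - 1 ≠ 0; add k_3 = b^{3} + b^{2} - b - 1 to the basis.

The other S-polynomials (S(h_1,k_3), S(h_2,k_3)) all reduce to 0 modulo the current basis, so we have a Gröbner basis.
Inter-reduce: drop elements whose leading term is divisible by another's, tail-reduce, and make monic.
Reduced Gröbner basis: {a + b^{2} + b + 1, b^{3} + b^{2} - b - 1}.

Same reduced basis, so the two generating sets span the same ideal.

Yes, the ideals are equal.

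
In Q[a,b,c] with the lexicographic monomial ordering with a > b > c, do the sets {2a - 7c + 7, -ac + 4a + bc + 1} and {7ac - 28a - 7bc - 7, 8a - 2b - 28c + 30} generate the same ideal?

Since reduced Gröbner bases are canonical representatives of ideals under a given ordering, it suffices to compute and compare them.
Buchberger on the first generating set:
f_1 = 2a - 7c + 7, LT = a.
f_2 = -ac + 4a + bc + 1, LT = ac.

S(f_1,f_2): lcm = ac. S = 4a + bc - 7/2c^2 + 7/2c + 1.
  leading term a: subtract (2)·f_1 from 4a + bc - 7/2c^2 + 7/2c + 1 → bc - 7/2c^2 + 35/2c - 13
  leading term bc: no divisor's leading term divides it; move bc to the remainder.
  leading term c^2: no divisor's leading term divides it; move -7/2c^2 to the remainder.
  leading term c: no divisor's leading term divides it; move 35/2c to the remainder.
  leading term 1: no divisor's leading term divides it; move -13 to the remainder.
  remainder bc - 7/2c^2 + 35/2c - 13 ≠ 0; add g_3 = bc - 7/2c^2 + 35/2c - 13 to the basis.

The other S-polynomials (S(f_1,g_3), S(f_2,g_3)) all reduce to 0 modulo the current basis, so we have a Gröbner basis.
Inter-reduce: drop elements whose leading term is divisible by another's, tail-reduce, and make monic.
Reduced Gröbner basis: {a - 7/2c + 7/2, bc - 7/2c^2 + 35/2c - 13}.

Buchberger on the second generating set:
h_1 = 7ac - 28a - 7bc - 7, LT = ac.
h_2 = 8a - 2b - 28c + 30, LT = a.

S(h_1,h_2): lcm = ac. S = -4a - 3/4bc + 7/2c^2 - 15/4c - 1.
  leading term a: subtract (-1/2)·h_2 from -4a - 3/4bc + 7/2c^2 - 15/4c - 1 → -3/4bc - b + 7/2c^2 - 71/4c + 14
  leading term bc: no divisor's leading term divides it; move -3/4bc to the remainder.
  leading term b: no divisor's leading term divides it; move -b to the remainder.
  leading term c^2: no divisor's leading term divides it; move 7/2c^2 to the remainder.
  leading term c: no divisor's leading term divides it; move -71/4c to the remainder.
  leading term 1: no divisor's leading term divides it; move 14 to the remainder.
  remainder -3/4bc - b + 7/2c^2 - 71/4c + 14 ≠ 0; add k_3 = -3/4bc - b + 7/2c^2 - 71/4c + 14 to the basis.

The other S-polynomials (S(h_1,k_3), S(h_2,k_3)) all reduce to 0 modulo the current basis, so we have a Gröbner basis.
Inter-reduce: drop elements whose leading term is divisible by another's, tail-reduce, and make monic.
Reduced Gröbner basis: {a - 1/4b - 7/2c + 15/4, bc + 4/3b - 14/3c^2 + 71/3c - 56/3}.

The bases are distinct; the ideals are different.

No, the ideals differ.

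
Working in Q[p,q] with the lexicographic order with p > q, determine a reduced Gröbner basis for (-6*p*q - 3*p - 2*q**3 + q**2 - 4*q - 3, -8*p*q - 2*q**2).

f_1 = -6*p*q - 3*p - 2*q**3 + q**2 - 4*q - 3, LT = p*q.
f_2 = -8*p*q - 2*q**2, LT = p*q.

S(f_1,f_2): lcm = p*q. S = 1/2*p + 1/3*q**3 - 5/12*q**2 + 2/3*q + 1/2.
  leading term p: no divisor's leading term divides it; move 1/2*p to the remainder.
  leading term q**3: no divisor's leading term divides it; move 1/3*q**3 to the remainder.
  leading term q**2: no divisor's leading term divides it; move -5/12*q**2 to the remainder.
  leading term q: no divisor's leading term divides it; move 2/3*q to the remainder.
  leading term 1: no divisor's leading term divides it; move 1/2 to the remainder.
  remainder 1/2*p + 1/3*q**3 - 5/12*q**2 + 2/3*q + 1/2 ≠ 0; add g_3 = 1/2*p + 1/3*q**3 - 5/12*q**2 + 2/3*q + 1/2 to the basis.

S(f_1,g_3): lcm = p*q. S = 1/2*p - 2/3*q**4 + 7/6*q**3 - 3/2*q**2 - 1/3*q + 1/2.
  leading term p: subtract (1)·g_3 from 1/2*p - 2/3*q**4 + 7/6*q**3 - 3/2*q**2 - 1/3*q + 1/2 → -2/3*q**4 + 5/6*q**3 - 13/12*q**2 - q
  leading term q**4: no divisor's leading term divides it; move -2/3*q**4 to the remainder.
  leading term q**3: no divisor's leading term divides it; move 5/6*q**3 to the remainder.
  leading term q**2: no divisor's leading term divides it; move -13/12*q**2 to the remainder.
  leading term q: no divisor's leading term divides it; move -q to the remainder.
  remainder -2/3*q**4 + 5/6*q**3 - 13/12*q**2 - q ≠ 0; add g_4 = -2/3*q**4 + 5/6*q**3 - 13/12*q**2 - q to the basis.

The other S-polynomials (S(f_2,g_3), S(f_1,g_4), S(f_2,g_4), S(g_3,g_4)) all reduce to 0 modulo the current basis, so we have a Gröbner basis.
Inter-reduce: drop elements whose leading term is divisible by another's, tail-reduce, and make monic.

G = {p + 2/3*q**3 - 5/6*q**2 + 4/3*q + 1, q**4 - 5/4*q**3 + 13/8*q**2 + 3/2*q}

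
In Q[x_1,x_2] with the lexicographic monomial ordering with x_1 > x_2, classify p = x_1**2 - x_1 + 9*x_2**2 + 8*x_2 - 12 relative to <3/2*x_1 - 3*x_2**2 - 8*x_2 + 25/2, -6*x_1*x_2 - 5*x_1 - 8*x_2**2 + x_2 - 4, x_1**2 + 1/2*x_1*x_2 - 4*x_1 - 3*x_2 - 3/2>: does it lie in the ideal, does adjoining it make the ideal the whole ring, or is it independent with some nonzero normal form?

First compute the reduced Gröbner basis of I by Buchberger's algorithm.
f_1 = 3/2*x_1 - 3*x_2**2 - 8*x_2 + 25/2, LT = x_1.
f_2 = -6*x_1*x_2 - 5*x_1 - 8*x_2**2 + x_2 - 4, LT = x_1*x_2.
f_3 = x_1**2 + 1/2*x_1*x_2 - 4*x_1 - 3*x_2 - 3/2, LT = x_1**2.

S(f_1,f_2): lcm = x_1*x_2. S = -5/6*x_1 - 2*x_2**3 - 20/3*x_2**2 + 17/2*x_2 - 2/3.
  leading term x_1: subtract (-5/9)·f_1 from -5/6*x_1 - 2*x_2**3 - 20/3*x_2**2 + 17/2*x_2 - 2/3 → -2*x_2**3 - 25/3*x_2**2 + 73/18*x_2 + 113/18
  leading term x_2**3: no divisor's leading term divides it; move -2*x_2**3 to the remainder.
  leading term x_2**2: no divisor's leading term divides it; move -25/3*x_2**2 to the remainder.
  leading term x_2: no divisor's leading term divides it; move 73/18*x_2 to the remainder.
  leading term 1: no divisor's leading term divides it; move 113/18 to the remainder.
  remainder -2*x_2**3 - 25/3*x_2**2 + 73/18*x_2 + 113/18 ≠ 0; add h_4 = -2*x_2**3 - 25/3*x_2**2 + 73/18*x_2 + 113/18 to the basis.

S(f_1,f_3): lcm = x_1**2. S = -2*x_1*x_2**2 - 35/6*x_1*x_2 + 37/3*x_1 + 3*x_2 + 3/2.
  leading term x_1*x_2**2: subtract (-4/3*x_2**2)·f_1 from -2*x_1*x_2**2 - 35/6*x_1*x_2 + 37/3*x_1 + 3*x_2 + 3/2 → -35/6*x_1*x_2 + 37/3*x_1 - 4*x_2**4 - 32/3*x_2**3 + 50/3*x_2**2 + 3*x_2 + 3/2
  leading term x_1*x_2: subtract (-35/9*x_2)·f_1 from -35/6*x_1*x_2 + 37/3*x_1 - 4*x_2**4 - 32/3*x_2**3 + 50/3*x_2**2 + 3*x_2 + 3/2 → 37/3*x_1 - 4*x_2**4 - 67/3*x_2**3 - 130/9*x_2**2 + 929/18*x_2 + 3/2
  leading term x_1: subtract (74/9)·f_1 from 37/3*x_1 - 4*x_2**4 - 67/3*x_2**3 - 130/9*x_2**2 + 929/18*x_2 + 3/2 → -4*x_2**4 - 67/3*x_2**3 + 92/9*x_2**2 + 2113/18*x_2 - 1823/18
  leading term x_2**4: subtract (2*x_2)·h_4 from -4*x_2**4 - 67/3*x_2**3 + 92/9*x_2**2 + 2113/18*x_2 - 1823/18 → -17/3*x_2**3 + 19/9*x_2**2 + 629/6*x_2 - 1823/18
  leading term x_2**3: subtract (17/6)·h_4 from -17/3*x_2**3 + 19/9*x_2**2 + 629/6*x_2 - 1823/18 → 463/18*x_2**2 + 10081/108*x_2 - 12859/108
  leading term x_2**2: no divisor's leading term divides it; move 463/18*x_2**2 to the remainder.
  leading term x_2: no divisor's leading term divides it; move 10081/108*x_2 to the remainder.
  leading term 1: no divisor's leading term divides it; move -12859/108 to the remainder.
  remainder 463/18*x_2**2 + 10081/108*x_2 - 12859/108 ≠ 0; add h_5 = 463/18*x_2**2 + 10081/108*x_2 - 12859/108 to the basis.

S(f_2,f_3): lcm = x_1**2*x_2. S = 5/6*x_1**2 + 5/6*x_1*x_2**2 + 23/6*x_1*x_2 + 2/3*x_1 + 3*x_2**2 + 3/2*x_2.
  leading term x_1**2: subtract (5/9*x_1)·f_1 from 5/6*x_1**2 + 5/6*x_1*x_2**2 + 23/6*x_1*x_2 + 2/3*x_1 + 3*x_2**2 + 3/2*x_2 → 5/2*x_1*x_2**2 + 149/18*x_1*x_2 - 113/18*x_1 + 3*x_2**2 + 3/2*x_2
  leading term x_1*x_2**2: subtract (5/3*x_2**2)·f_1 from 5/2*x_1*x_2**2 + 149/18*x_1*x_2 - 113/18*x_1 + 3*x_2**2 + 3/2*x_2 → 149/18*x_1*x_2 - 113/18*x_1 + 5*x_2**4 + 40/3*x_2**3 - 107/6*x_2**2 + 3/2*x_2
  leading term x_1*x_2: subtract (149/27*x_2)·f_1 from 149/18*x_1*x_2 - 113/18*x_1 + 5*x_2**4 + 40/3*x_2**3 - 107/6*x_2**2 + 3/2*x_2 → -113/18*x_1 + 5*x_2**4 + 269/9*x_2**3 + 1421/54*x_2**2 - 1822/27*x_2
  leading term x_1: subtract (-113/27)·f_1 from -113/18*x_1 + 5*x_2**4 + 269/9*x_2**3 + 1421/54*x_2**2 - 1822/27*x_2 → 5*x_2**4 + 269/9*x_2**3 + 743/54*x_2**2 - 2726/27*x_2 + 2825/54
  leading term x_2**4: subtract (-5/2*x_2)·h_4 from 5*x_2**4 + 269/9*x_2**3 + 743/54*x_2**2 - 2726/27*x_2 + 2825/54 → 163/18*x_2**3 + 2581/108*x_2**2 - 9209/108*x_2 + 2825/54
  leading term x_2**3: subtract (-163/36)·h_4 from 163/18*x_2**3 + 2581/108*x_2**2 - 9209/108*x_2 + 2825/54 → -83/6*x_2**2 - 43355/648*x_2 + 52319/648
  leading term x_2**2: subtract (-249/463)·h_5 from -83/6*x_2**2 - 43355/648*x_2 + 52319/648 → -5012351/300024*x_2 + 5012351/300024
  leading term x_2: no divisor's leading term divides it; move -5012351/300024*x_2 to the remainder.
  leading term 1: no divisor's leading term divides it; move 5012351/300024 to the remainder.
  remainder -5012351/300024*x_2 + 5012351/300024 ≠ 0; add h_6 = -5012351/300024*x_2 + 5012351/300024 to the basis.

The other S-polynomials (S(f_1,h_4), S(f_2,h_4), S(f_3,h_4), S(f_1,h_5), S(f_2,h_5), S(f_3,h_5), S(h_4,h_5), S(f_1,h_6), S(f_2,h_6), S(f_3,h_6), S(h_4,h_6), S(h_5,h_6)) all reduce to 0 modulo the current basis, so we have a Gröbner basis.
Inter-reduce: drop elements whose leading term is divisible by another's, tail-reduce, and make monic.
Reduced Gröbner basis: {x_1 + 1, x_2 - 1}.
Label its elements g_1 = x_1 + 1, g_2 = x_2 - 1.

Reduce p = x_1**2 - x_1 + 9*x_2**2 + 8*x_2 - 12 modulo G:
  leading term x_1**2: subtract (x_1)·g_1 from x_1**2 - x_1 + 9*x_2**2 + 8*x_2 - 12 → -2*x_1 + 9*x_2**2 + 8*x_2 - 12
  leading term x_1: subtract (-2)·g_1 from -2*x_1 + 9*x_2**2 + 8*x_2 - 12 → 9*x_2**2 + 8*x_2 - 10
  leading term x_2**2: subtract (9*x_2)·g_2 from 9*x_2**2 + 8*x_2 - 10 → 17*x_2 - 10
  leading term x_2: subtract (17)·g_2 from 17*x_2 - 10 → 7
  leading term 1: no divisor's leading term divides it; move 7 to the remainder.
  normal form = 7.
The normal form is nonzero, so p ∉ I. Since p minus its normal form lies in I, I + (p) = I + (r) where r = 7; decide whether this ideal is the whole ring.
Here r = 7 is a nonzero constant, hence a unit: 1 ∈ I + (p), the Gröbner basis of I + (p) is {1}, and the enlarged system has no common solution — adjoining p is inconsistent.

Ideal membership is decidable via reduction modulo a Gröbner basis.

Adjoining x_1**2 - x_1 + 9*x_2**2 + 8*x_2 - 12 makes the ideal the whole ring: the system is inconsistent.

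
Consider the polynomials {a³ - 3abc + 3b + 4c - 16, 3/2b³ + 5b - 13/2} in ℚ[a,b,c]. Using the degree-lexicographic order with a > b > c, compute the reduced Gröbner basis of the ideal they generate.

G = {a³ - 3abc + 3b + 4c - 16, b³ + 10/3b - 13/3}

Buchberger's algorithm terminates because the ascending chain of leading-term ideals stabilizes.

f_1 = a³ - 3abc + 3b + 4c - 16, LT = a³.
f_2 = 3/2b³ + 5b - 13/2, LT = b³.

The S-polynomials (S(f_1,f_2)) all reduce to 0 modulo the current basis, so we have a Gröbner basis.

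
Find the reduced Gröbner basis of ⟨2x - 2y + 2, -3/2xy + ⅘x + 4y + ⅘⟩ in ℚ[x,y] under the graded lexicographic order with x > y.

G = {y² - 21/5y, x - y + 1}

f_1 = 2x - 2y + 2, LT = x.
f_2 = -3/2xy + ⅘x + 4y + ⅘, LT = xy.

S(f_1,f_2): lcm = xy. S = -y² + 8/15x + 11/3y + 8/15.
  leading term y²: no divisor's leading term divides it; move -y² to the remainder.
  leading term x: subtract (4/15)·f_1 from 8/15x + 11/3y + 8/15 → 21/5y
  leading term y: no divisor's leading term divides it; move 21/5y to the remainder.
  remainder -y² + 21/5y ≠ 0; add g_3 = -y² + 21/5y to the basis.

S(f_1,g_3): leading monomials are coprime, so the S-polynomial reduces to 0 (Buchberger's first criterion).
S(f_2,g_3): lcm = xy². S = 11/3xy - 8/3y² - 8/15y.
  leading term xy: subtract (11/6y)·f_1 from 11/3xy - 8/3y² - 8/15y → y² - 21/5y
  leading term y²: subtract (-1)·g_3 from y² - 21/5y → 0
  remainder 0.

Every S-polynomial of the final basis reduces to 0, so we have a Gröbner basis.
Inter-reduce: drop elements whose leading term is divisible by another's, tail-reduce, and make monic.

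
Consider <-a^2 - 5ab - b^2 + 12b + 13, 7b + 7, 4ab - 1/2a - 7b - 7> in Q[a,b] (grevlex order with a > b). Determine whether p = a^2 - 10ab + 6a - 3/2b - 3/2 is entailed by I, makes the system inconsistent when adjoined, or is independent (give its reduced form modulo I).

First compute the reduced Gröbner basis of I by Buchberger's algorithm.
f_1 = -a^2 - 5ab - b^2 + 12b + 13, LT = a^2.
f_2 = 7b + 7, LT = b.
f_3 = 4ab - 1/2a - 7b - 7, LT = ab.

S(f_1,f_3): lcm = a^2b. S = 5ab^2 + b^3 + 1/8a^2 + 7/4ab - 12b^2 + 7/4a - 13b.
  leading term ab^2: subtract (5/7ab)·f_2 from 5ab^2 + b^3 + 1/8a^2 + 7/4ab - 12b^2 + 7/4a - 13b → b^3 + 1/8a^2 - 13/4ab - 12b^2 + 7/4a - 13b
  leading term b^3: subtract (1/7b^2)·f_2 from b^3 + 1/8a^2 - 13/4ab - 12b^2 + 7/4a - 13b → 1/8a^2 - 13/4ab - 13b^2 + 7/4a - 13b
  leading term a^2: subtract (-1/8)·f_1 from 1/8a^2 - 13/4ab - 13b^2 + 7/4a - 13b → -31/8ab - 105/8b^2 + 7/4a - 23/2b + 13/8
  leading term ab: subtract (-31/56a)·f_2 from -31/8ab - 105/8b^2 + 7/4a - 23/2b + 13/8 → -105/8b^2 + 45/8a - 23/2b + 13/8
  leading term b^2: subtract (-15/8b)·f_2 from -105/8b^2 + 45/8a - 23/2b + 13/8 → 45/8a + 13/8b + 13/8
  leading term a: no divisor's leading term divides it; move 45/8a to the remainder.
  leading term b: subtract (13/56)·f_2 from 13/8b + 13/8 → 0
  remainder 45/8a ≠ 0; add h_4 = 45/8a to the basis.

The other S-polynomials (S(f_1,f_2), S(f_2,f_3), S(f_1,h_4), S(f_2,h_4), S(f_3,h_4)) all reduce to 0 modulo the current basis, so we have a Gröbner basis.
Inter-reduce: drop elements whose leading term is divisible by another's, tail-reduce, and make monic.
Reduced Gröbner basis: {a, b + 1}.
Label its elements g_1 = a, g_2 = b + 1.

Reduce p = a^2 - 10ab + 6a - 3/2b - 3/2 modulo G:
  leading term a^2: subtract (a)·g_1 from a^2 - 10ab + 6a - 3/2b - 3/2 → -10ab + 6a - 3/2b - 3/2
  leading term ab: subtract (-10b)·g_1 from -10ab + 6a - 3/2b - 3/2 → 6a - 3/2b - 3/2
  leading term a: subtract (6)·g_1 from 6a - 3/2b - 3/2 → -3/2b - 3/2
  leading term b: subtract (-3/2)·g_2 from -3/2b - 3/2 → 0
  normal form = 0.
Since the normal form is 0, p ∈ I.

a^2 - 10ab + 6a - 3/2b - 3/2 lies in I (it reduces to 0).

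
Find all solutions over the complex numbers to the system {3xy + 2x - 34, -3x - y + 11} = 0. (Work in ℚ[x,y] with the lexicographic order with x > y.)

Compute a lex Gröbner basis by Buchberger's algorithm.
f_1 = 3xy + 2x - 34, LT = xy.
f_2 = -3x - y + 11, LT = x.

S(f_1,f_2): lcm = xy. S = ⅔x - ⅓y² + 11/3y - 34/3.
  leading term x: subtract (-2/9)·f_2 from ⅔x - ⅓y² + 11/3y - 34/3 → -⅓y² + 31/9y - 80/9
  leading term y²: no divisor's leading term divides it; move -⅓y² to the remainder.
  leading term y: no divisor's leading term divides it; move 31/9y to the remainder.
  leading term 1: no divisor's leading term divides it; move -80/9 to the remainder.
  remainder -⅓y² + 31/9y - 80/9 ≠ 0; add h_3 = -⅓y² + 31/9y - 80/9 to the basis.

The other S-polynomials (S(f_1,h_3), S(f_2,h_3)) all reduce to 0 modulo the current basis, so we have a Gröbner basis.
Inter-reduce: drop elements whose leading term is divisible by another's, tail-reduce, and make monic.
Reduced Gröbner basis: {x + ⅓y - 11/3, y² - 31/3y + 80/3}.

The lex basis is triangular: the last element involves only y. Solving y² - 31/3y + 80/3 = 0 gives y ∈ {5, 16/3}; substituting each value into the earlier elements determines the remaining variables.
  y = 5: the earlier basis element becomes x - 2 = 0, giving x = 2 — point (2, 5).
  y = 16/3: the earlier basis element becomes x - 17/9 = 0, giving x = 17/9 — point (17/9, 16/3).
Each listed point satisfies every original equation (direct substitution).
Zero-dimensionality of the ideal guarantees finitely many solutions over ℂ.

{(2, 5), (17/9, 16/3)}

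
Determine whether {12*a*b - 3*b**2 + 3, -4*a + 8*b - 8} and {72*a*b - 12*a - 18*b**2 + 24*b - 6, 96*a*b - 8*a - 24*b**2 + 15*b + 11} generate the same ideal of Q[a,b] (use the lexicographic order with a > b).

No, the ideals differ.

Equality of ideals is decidable: compute both reduced Gröbner bases (unique for the ordering) and check whether they agree.
Buchberger on the first generating set:
f_1 = 12*a*b - 3*b**2 + 3, LT = a*b.
f_2 = -4*a + 8*b - 8, LT = a.

S(f_1,f_2): lcm = a*b. S = 7/4*b**2 - 2*b + 1/4.
  leading term b**2: no divisor's leading term divides it; move 7/4*b**2 to the remainder.
  leading term b: no divisor's leading term divides it; move -2*b to the remainder.
  leading term 1: no divisor's leading term divides it; move 1/4 to the remainder.
  remainder 7/4*b**2 - 2*b + 1/4 ≠ 0; add g_3 = 7/4*b**2 - 2*b + 1/4 to the basis.

The other S-polynomials (S(f_1,g_3), S(f_2,g_3)) all reduce to 0 modulo the current basis, so we have a Gröbner basis.
Inter-reduce: drop elements whose leading term is divisible by another's, tail-reduce, and make monic.
Reduced Gröbner basis: {a - 2*b + 2, b**2 - 8/7*b + 1/7}.

Buchberger on the second generating set:
h_1 = 72*a*b - 12*a - 18*b**2 + 24*b - 6, LT = a*b.
h_2 = 96*a*b - 8*a - 24*b**2 + 15*b + 11, LT = a*b.

S(h_1,h_2): lcm = a*b. S = -1/12*a + 17/96*b - 19/96.
  leading term a: no divisor's leading term divides it; move -1/12*a to the remainder.
  leading term b: no divisor's leading term divides it; move 17/96*b to the remainder.
  leading term 1: no divisor's leading term divides it; move -19/96 to the remainder.
  remainder -1/12*a + 17/96*b - 19/96 ≠ 0; add k_3 = -1/12*a + 17/96*b - 19/96 to the basis.

S(h_1,k_3): lcm = a*b. S = -1/6*a + 15/8*b**2 - 49/24*b - 1/12.
  leading term a: subtract (2)·k_3 from -1/6*a + 15/8*b**2 - 49/24*b - 1/12 → 15/8*b**2 - 115/48*b + 5/16
  leading term b**2: no divisor's leading term divides it; move 15/8*b**2 to the remainder.
  leading term b: no divisor's leading term divides it; move -115/48*b to the remainder.
  leading term 1: no divisor's leading term divides it; move 5/16 to the remainder.
  remainder 15/8*b**2 - 115/48*b + 5/16 ≠ 0; add k_4 = 15/8*b**2 - 115/48*b + 5/16 to the basis.

The other S-polynomials (S(h_2,k_3), S(h_1,k_4), S(h_2,k_4), S(k_3,k_4)) all reduce to 0 modulo the current basis, so we have a Gröbner basis.
Inter-reduce: drop elements whose leading term is divisible by another's, tail-reduce, and make monic.
Reduced Gröbner basis: {a - 17/8*b + 19/8, b**2 - 23/18*b + 1/6}.

Since the reduced bases disagree, the two ideals are not the same.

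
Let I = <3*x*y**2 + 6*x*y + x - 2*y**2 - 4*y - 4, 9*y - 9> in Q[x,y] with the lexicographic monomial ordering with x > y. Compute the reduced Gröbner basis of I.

f_1 = 3*x*y**2 + 6*x*y + x - 2*y**2 - 4*y - 4, LT = x*y**2.
f_2 = 9*y - 9, LT = y.

S(f_1,f_2): lcm = x*y**2. S = 3*x*y + 1/3*x - 2/3*y**2 - 4/3*y - 4/3.
  leading term x*y: subtract (1/3*x)·f_2 from 3*x*y + 1/3*x - 2/3*y**2 - 4/3*y - 4/3 → 10/3*x - 2/3*y**2 - 4/3*y - 4/3
  leading term x: no divisor's leading term divides it; move 10/3*x to the remainder.
  leading term y**2: subtract (-2/27*y)·f_2 from -2/3*y**2 - 4/3*y - 4/3 → -2*y - 4/3
  leading term y: subtract (-2/9)·f_2 from -2*y - 4/3 → -10/3
  leading term 1: no divisor's leading term divides it; move -10/3 to the remainder.
  remainder 10/3*x - 10/3 ≠ 0; add g_3 = 10/3*x - 10/3 to the basis.

S(f_1,g_3): lcm = x*y**2. S = 2*x*y + 1/3*x + 1/3*y**2 - 4/3*y - 4/3.
  leading term x*y: subtract (2/9*x)·f_2 from 2*x*y + 1/3*x + 1/3*y**2 - 4/3*y - 4/3 → 7/3*x + 1/3*y**2 - 4/3*y - 4/3
  leading term x: subtract (7/10)·g_3 from 7/3*x + 1/3*y**2 - 4/3*y - 4/3 → 1/3*y**2 - 4/3*y + 1
  leading term y**2: subtract (1/27*y)·f_2 from 1/3*y**2 - 4/3*y + 1 → -y + 1
  leading term y: subtract (-1/9)·f_2 from -y + 1 → 0
  remainder 0.

S(f_2,g_3): leading monomials are coprime, so the S-polynomial reduces to 0 (Buchberger's first criterion).
Every S-polynomial of the final basis reduces to 0, so we have a Gröbner basis.
Inter-reduce: drop elements whose leading term is divisible by another's, tail-reduce, and make monic.

G = {x - 1, y - 1}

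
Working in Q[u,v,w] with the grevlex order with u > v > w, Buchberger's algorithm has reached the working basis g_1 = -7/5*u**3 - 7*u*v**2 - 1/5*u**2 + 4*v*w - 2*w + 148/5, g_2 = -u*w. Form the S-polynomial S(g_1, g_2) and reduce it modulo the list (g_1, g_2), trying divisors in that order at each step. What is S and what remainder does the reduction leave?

S(g_1, g_2) = 5*u*v**2*w + 1/7*u**2*w - 20/7*v*w**2 + 10/7*w**2 - 148/7*w; remainder on division = -20/7*v*w**2 + 10/7*w**2 - 148/7*w.

lcm(LM(g_1), LM(g_2)) = u**3*w.
S = (lcm/LT(g_1))·g_1 − (lcm/LT(g_2))·g_2 = 5*u*v**2*w + 1/7*u**2*w - 20/7*v*w**2 + 10/7*w**2 - 148/7*w.
Reduce S modulo (g_1, g_2) in that order:
  leading term u*v**2*w: subtract (-5*v**2)·g_2 from 5*u*v**2*w + 1/7*u**2*w - 20/7*v*w**2 + 10/7*w**2 - 148/7*w → 1/7*u**2*w - 20/7*v*w**2 + 10/7*w**2 - 148/7*w
  leading term u**2*w: subtract (-1/7*u)·g_2 from 1/7*u**2*w - 20/7*v*w**2 + 10/7*w**2 - 148/7*w → -20/7*v*w**2 + 10/7*w**2 - 148/7*w
  leading term v*w**2: no divisor's leading term divides it; move -20/7*v*w**2 to the remainder.
  leading term w**2: no divisor's leading term divides it; move 10/7*w**2 to the remainder.
  leading term w: no divisor's leading term divides it; move -148/7*w to the remainder.
The remainder -20/7*v*w**2 + 10/7*w**2 - 148/7*w is nonzero, so it would be added as the next basis element.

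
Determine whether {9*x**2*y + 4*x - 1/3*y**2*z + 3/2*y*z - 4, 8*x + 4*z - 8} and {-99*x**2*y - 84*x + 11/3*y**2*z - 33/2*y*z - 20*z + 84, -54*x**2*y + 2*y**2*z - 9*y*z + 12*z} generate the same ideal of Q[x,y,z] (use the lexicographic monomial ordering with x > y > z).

Yes, the ideals are equal.

Since reduced Gröbner bases are canonical representatives of ideals under a given ordering, it suffices to compute and compare them.
Buchberger on the first generating set:
f_1 = 9*x**2*y + 4*x - 1/3*y**2*z + 3/2*y*z - 4, LT = x**2*y.
f_2 = 8*x + 4*z - 8, LT = x.

S(f_1,f_2): lcm = x**2*y. S = -1/2*x*y*z + x*y + 4/9*x - 1/27*y**2*z + 1/6*y*z - 4/9.
  reduce S modulo (f_1, f_2):
  remainder -1/27*y**2*z + 1/4*y*z**2 - 5/6*y*z + y - 2/9*z ≠ 0; add g_3 = -1/27*y**2*z + 1/4*y*z**2 - 5/6*y*z + y - 2/9*z to the basis.

The other S-polynomials (S(f_1,g_3), S(f_2,g_3)) all reduce to 0 modulo the current basis, so we have a Gröbner basis.
Inter-reduce: drop elements whose leading term is divisible by another's, tail-reduce, and make monic.
Reduced Gröbner basis: {x + 1/2*z - 1, y**2*z - 27/4*y*z**2 + 45/2*y*z - 27*y + 6*z}.

Buchberger on the second generating set:
h_1 = -99*x**2*y - 84*x + 11/3*y**2*z - 33/2*y*z - 20*z + 84, LT = x**2*y.
h_2 = -54*x**2*y + 2*y**2*z - 9*y*z + 12*z, LT = x**2*y.

S(h_1,h_2): lcm = x**2*y. S = 28/33*x + 14/33*z - 28/33.
  reduce S modulo (h_1, h_2):
  remainder 28/33*x + 14/33*z - 28/33 ≠ 0; add k_3 = 28/33*x + 14/33*z - 28/33 to the basis.

S(h_1,k_3): lcm = x**2*y. S = -1/2*x*y*z + x*y + 28/33*x - 1/27*y**2*z + 1/6*y*z + 20/99*z - 28/33.
  reduce S modulo (h_1, h_2, k_3):
  remainder -1/27*y**2*z + 1/4*y*z**2 - 5/6*y*z + y - 2/9*z ≠ 0; add k_4 = -1/27*y**2*z + 1/4*y*z**2 - 5/6*y*z + y - 2/9*z to the basis.

The other S-polynomials (S(h_2,k_3), S(h_1,k_4), S(h_2,k_4), S(k_3,k_4)) all reduce to 0 modulo the current basis, so we have a Gröbner basis.
Inter-reduce: drop elements whose leading term is divisible by another's, tail-reduce, and make monic.
Reduced Gröbner basis: {x + 1/2*z - 1, y**2*z - 27/4*y*z**2 + 45/2*y*z - 27*y + 6*z}.

The two bases agree; hence the ideals are identical.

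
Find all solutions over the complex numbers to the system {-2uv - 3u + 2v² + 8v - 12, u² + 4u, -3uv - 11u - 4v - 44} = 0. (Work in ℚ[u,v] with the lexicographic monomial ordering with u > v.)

Compute a lex Gröbner basis by Buchberger's algorithm.
f_1 = -2uv - 3u + 2v² + 8v - 12, LT = uv.
f_2 = u² + 4u, LT = u².
f_3 = -3uv - 11u - 4v - 44, LT = uv.

S(f_1,f_2): lcm = u²v. S = 3/2u² - uv² - 8uv + 6u.
  reduce S modulo (f_1, f_2, f_3):
  remainder 39/4u - v³ - 21/2v² - 20v + 39 ≠ 0; add h_4 = 39/4u - v³ - 21/2v² - 20v + 39 to the basis.

S(f_1,f_3): lcm = uv. S = -13/6u - v² - 16/3v - 26/3.
  reduce S modulo (f_1, f_2, f_3, h_4):
  remainder -2/9v³ - 10/3v² - 88/9v ≠ 0; add h_5 = -2/9v³ - 10/3v² - 88/9v to the basis.

S(f_2,f_3): lcm = u²v. S = -11/3u² + 8/3uv - 44/3u.
  reduce S modulo (f_1, f_2, f_3, h_4, h_5):
  remainder 176/39v² + 800/39v ≠ 0; add h_6 = 176/39v² + 800/39v to the basis.

S(f_1,h_4): lcm = uv. S = 3/2u + 4/39v⁴ + 14/13v³ + 41/39v² - 8v + 6.
  reduce S modulo (f_1, f_2, f_3, h_4, h_5, h_6):
  remainder -568/143v ≠ 0; add h_7 = -568/143v to the basis.

The other S-polynomials (S(f_2,h_4), S(f_3,h_4), S(f_1,h_5), S(f_2,h_5), S(f_3,h_5), S(h_4,h_5), S(f_1,h_6), S(f_2,h_6), S(f_3,h_6), S(h_4,h_6), S(h_5,h_6), S(f_1,h_7), S(f_2,h_7), S(f_3,h_7), S(h_4,h_7), S(h_5,h_7), S(h_6,h_7)) all reduce to 0 modulo the current basis, so we have a Gröbner basis.
Inter-reduce: drop elements whose leading term is divisible by another's, tail-reduce, and make monic.
Reduced Gröbner basis: {u + 4, v}.

A lex Gröbner basis eliminates variables successively. Here v depends only on v, with roots {0}; lifting each root through the earlier basis elements recovers the full solutions.
  v = 0: the earlier basis element becomes u + 4 = 0, giving u = -4 — point (-4, 0).

{(-4, 0)}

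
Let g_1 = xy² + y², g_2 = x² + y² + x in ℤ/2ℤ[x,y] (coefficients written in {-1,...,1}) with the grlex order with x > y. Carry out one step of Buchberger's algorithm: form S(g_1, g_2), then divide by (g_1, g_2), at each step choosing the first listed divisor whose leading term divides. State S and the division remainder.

lcm(LM(g_1), LM(g_2)) = x²y².
S = (lcm/LT(g_1))·g_1 − (lcm/LT(g_2))·g_2 = y⁴.
Reduce S modulo (g_1, g_2) in that order:
  leading term y⁴: no divisor's leading term divides it; move y⁴ to the remainder.
The remainder y⁴ is nonzero, so it would be added as the next basis element.

S(g_1, g_2) = y⁴; remainder on division = y⁴.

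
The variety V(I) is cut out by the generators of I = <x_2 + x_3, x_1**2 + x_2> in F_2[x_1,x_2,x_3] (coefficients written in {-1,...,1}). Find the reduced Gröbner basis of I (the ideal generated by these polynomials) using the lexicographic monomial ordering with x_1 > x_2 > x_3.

G = {x_1**2 + x_3, x_2 + x_3}

Buchberger's algorithm terminates because the ascending chain of leading-term ideals stabilizes.

f_1 = x_2 + x_3, LT = x_2.
f_2 = x_1**2 + x_2, LT = x_1**2.

The S-polynomials (S(f_1,f_2)) all reduce to 0 modulo the current basis, so we have a Gröbner basis.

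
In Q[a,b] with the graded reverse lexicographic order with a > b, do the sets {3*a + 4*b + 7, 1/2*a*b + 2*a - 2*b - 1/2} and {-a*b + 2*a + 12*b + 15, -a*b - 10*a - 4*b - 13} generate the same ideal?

Yes, the ideals are equal.

Since reduced Gröbner bases are canonical representatives of ideals under a given ordering, it suffices to compute and compare them.
Buchberger on the first generating set:
f_1 = 3*a + 4*b + 7, LT = a.
f_2 = 1/2*a*b + 2*a - 2*b - 1/2, LT = a*b.

S(f_1,f_2): lcm = a*b. S = 4/3*b**2 - 4*a + 19/3*b + 1.
  leading term b**2: no divisor's leading term divides it; move 4/3*b**2 to the remainder.
  leading term a: subtract (-4/3)·f_1 from -4*a + 19/3*b + 1 → 35/3*b + 31/3
  leading term b: no divisor's leading term divides it; move 35/3*b to the remainder.
  leading term 1: no divisor's leading term divides it; move 31/3 to the remainder.
  remainder 4/3*b**2 + 35/3*b + 31/3 ≠ 0; add g_3 = 4/3*b**2 + 35/3*b + 31/3 to the basis.

The other S-polynomials (S(f_1,g_3), S(f_2,g_3)) all reduce to 0 modulo the current basis, so we have a Gröbner basis.
Inter-reduce: drop elements whose leading term is divisible by another's, tail-reduce, and make monic.
Reduced Gröbner basis: {b**2 + 35/4*b + 31/4, a + 4/3*b + 7/3}.

Buchberger on the second generating set:
h_1 = -a*b + 2*a + 12*b + 15, LT = a*b.
h_2 = -a*b - 10*a - 4*b - 13, LT = a*b.

S(h_1,h_2): lcm = a*b. S = -12*a - 16*b - 28.
  leading term a: no divisor's leading term divides it; move -12*a to the remainder.
  leading term b: no divisor's leading term divides it; move -16*b to the remainder.
  leading term 1: no divisor's leading term divides it; move -28 to the remainder.
  remainder -12*a - 16*b - 28 ≠ 0; add k_3 = -12*a - 16*b - 28 to the basis.

S(h_1,k_3): lcm = a*b. S = -4/3*b**2 - 2*a - 43/3*b - 15.
  leading term b**2: no divisor's leading term divides it; move -4/3*b**2 to the remainder.
  leading term a: subtract (1/6)·k_3 from -2*a - 43/3*b - 15 → -35/3*b - 31/3
  leading term b: no divisor's leading term divides it; move -35/3*b to the remainder.
  leading term 1: no divisor's leading term divides it; move -31/3 to the remainder.
  remainder -4/3*b**2 - 35/3*b - 31/3 ≠ 0; add k_4 = -4/3*b**2 - 35/3*b - 31/3 to the basis.

The other S-polynomials (S(h_2,k_3), S(h_1,k_4), S(h_2,k_4), S(k_3,k_4)) all reduce to 0 modulo the current basis, so we have a Gröbner basis.
Inter-reduce: drop elements whose leading term is divisible by another's, tail-reduce, and make monic.
Reduced Gröbner basis: {b**2 + 35/4*b + 31/4, a + 4/3*b + 7/3}.

Same reduced basis, so the two generating sets span the same ideal.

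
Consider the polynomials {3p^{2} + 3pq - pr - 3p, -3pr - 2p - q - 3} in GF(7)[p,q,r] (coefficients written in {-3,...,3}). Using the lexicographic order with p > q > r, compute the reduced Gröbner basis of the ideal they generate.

f_1 = 3p^{2} + 3pq - pr - 3p, LT = p^{2}.
f_2 = -3pr - 2p - q - 3, LT = pr.

S(f_1,f_2): lcm = p^{2}r. S = -3p^{2} + pqr + 2pq + 2pr^{2} - pr - p.
  leading term p^{2}: subtract (-1)·f_1 from -3p^{2} + pqr + 2pq + 2pr^{2} - pr - p → pqr - 2pq + 2pr^{2} - 2pr + 3p
  leading term pqr: subtract (2q)·f_2 from pqr - 2pq + 2pr^{2} - 2pr + 3p → 2pq + 2pr^{2} - 2pr + 3p + 2q^{2} - q
  leading term pq: no divisor's leading term divides it; move 2pq to the remainder.
  leading term pr^{2}: subtract (-3r)·f_2 from 2pr^{2} - 2pr + 3p + 2q^{2} - q → -pr + 3p + 2q^{2} - 3qr - q - 2r
  leading term pr: subtract (-2)·f_2 from -pr + 3p + 2q^{2} - 3qr - q - 2r → -p + 2q^{2} - 3qr - 3q - 2r + 1
  leading term p: no divisor's leading term divides it; move -p to the remainder.
  leading term q^{2}: no divisor's leading term divides it; move 2q^{2} to the remainder.
  leading term qr: no divisor's leading term divides it; move -3qr to the remainder.
  leading term q: no divisor's leading term divides it; move -3q to the remainder.
  leading term r: no divisor's leading term divides it; move -2r to the remainder.
  leading term 1: no divisor's leading term divides it; move 1 to the remainder.
  remainder 2pq - p + 2q^{2} - 3qr - 3q - 2r + 1 ≠ 0; add g_3 = 2pq - p + 2q^{2} - 3qr - 3q - 2r + 1 to the basis.

S(f_2,g_3): lcm = pqr. S = 3pq - 3pr - q^{2}r - 2q^{2} - 2qr^{2} - 2qr + q + r^{2} + 3r.
  leading term pq: subtract (-2)·g_3 from 3pq - 3pr - q^{2}r - 2q^{2} - 2qr^{2} - 2qr + q + r^{2} + 3r → -3pr - 2p - q^{2}r + 2q^{2} - 2qr^{2} - qr + 2q + r^{2} - r + 2
  leading term pr: subtract (1)·f_2 from -3pr - 2p - q^{2}r + 2q^{2} - 2qr^{2} - qr + 2q + r^{2} - r + 2 → -q^{2}r + 2q^{2} - 2qr^{2} - qr + 3q + r^{2} - r - 2
  leading term q^{2}r: no divisor's leading term divides it; move -q^{2}r to the remainder.
  leading term q^{2}: no divisor's leading term divides it; move 2q^{2} to the remainder.
  leading term qr^{2}: no divisor's leading term divides it; move -2qr^{2} to the remainder.
  leading term qr: no divisor's leading term divides it; move -qr to the remainder.
  leading term q: no divisor's leading term divides it; move 3q to the remainder.
  leading term r^{2}: no divisor's leading term divides it; move r^{2} to the remainder.
  leading term r: no divisor's leading term divides it; move -r to the remainder.
  leading term 1: no divisor's leading term divides it; move -2 to the remainder.
  remainder -q^{2}r + 2q^{2} - 2qr^{2} - qr + 3q + r^{2} - r - 2 ≠ 0; add g_4 = -q^{2}r + 2q^{2} - 2qr^{2} - qr + 3q + r^{2} - r - 2 to the basis.

The other S-polynomials (S(f_1,g_3), S(f_1,g_4), S(f_2,g_4), S(g_3,g_4)) all reduce to 0 modulo the current basis, so we have a Gröbner basis.

G = {p^{2} - 3p - q^{2} - 2qr + 2q + r + 1, pq + 3p + q^{2} + 2qr + 2q - r - 3, pr + 3p - 2q + 1, q^{2}r - 2q^{2} + 2qr^{2} + qr - 3q - r^{2} + r + 2}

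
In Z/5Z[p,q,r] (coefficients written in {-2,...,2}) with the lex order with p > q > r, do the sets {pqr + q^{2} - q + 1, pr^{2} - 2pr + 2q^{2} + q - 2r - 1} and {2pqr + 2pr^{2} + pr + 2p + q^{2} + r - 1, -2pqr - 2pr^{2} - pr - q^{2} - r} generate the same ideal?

Two ideals are equal iff their reduced Gröbner bases coincide (the reduced basis is unique for a fixed ordering).
Buchberger on the first generating set:
f_1 = pqr + q^{2} - q + 1, LT = pqr.
f_2 = pr^{2} - 2pr + 2q^{2} + q - 2r - 1, LT = pr^{2}.

S(f_1,f_2): lcm = pqr^{2}. S = 2pqr - 2q^{3} + q^{2}r - q^{2} + qr + q + r.
  leading term pqr: subtract (2)·f_1 from 2pqr - 2q^{3} + q^{2}r - q^{2} + qr + q + r → -2q^{3} + q^{2}r + 2q^{2} + qr - 2q + r - 2
  leading term q^{3}: no divisor's leading term divides it; move -2q^{3} to the remainder.
  leading term q^{2}r: no divisor's leading term divides it; move q^{2}r to the remainder.
  leading term q^{2}: no divisor's leading term divides it; move 2q^{2} to the remainder.
  leading term qr: no divisor's leading term divides it; move qr to the remainder.
  leading term q: no divisor's leading term divides it; move -2q to the remainder.
  leading term r: no divisor's leading term divides it; move r to the remainder.
  leading term 1: no divisor's leading term divides it; move -2 to the remainder.
  remainder -2q^{3} + q^{2}r + 2q^{2} + qr - 2q + r - 2 ≠ 0; add g_3 = -2q^{3} + q^{2}r + 2q^{2} + qr - 2q + r - 2 to the basis.

S(f_1,g_3): lcm = pq^{3}r. S = -2pq^{2}r^{2} + pq^{2}r - 2pqr^{2} - pqr - 2pr^{2} - pr + q^{4} - q^{3} + q^{2}.
  leading term pq^{2}r^{2}: subtract (-2qr)·f_1 from -2pq^{2}r^{2} + pq^{2}r - 2pqr^{2} - pqr - 2pr^{2} - pr + q^{4} - q^{3} + q^{2} → pq^{2}r - 2pqr^{2} - pqr - 2pr^{2} - pr + q^{4} + 2q^{3}r - q^{3} - 2q^{2}r + q^{2} + 2qr
  leading term pq^{2}r: subtract (q)·f_1 from pq^{2}r - 2pqr^{2} - pqr - 2pr^{2} - pr + q^{4} + 2q^{3}r - q^{3} - 2q^{2}r + q^{2} + 2qr → -2pqr^{2} - pqr - 2pr^{2} - pr + q^{4} + 2q^{3}r - 2q^{3} - 2q^{2}r + 2q^{2} + 2qr - q
  leading term pqr^{2}: subtract (-2r)·f_1 from -2pqr^{2} - pqr - 2pr^{2} - pr + q^{4} + 2q^{3}r - 2q^{3} - 2q^{2}r + 2q^{2} + 2qr - q → -pqr - 2pr^{2} - pr + q^{4} + 2q^{3}r - 2q^{3} + 2q^{2} - q + 2r
  leading term pqr: subtract (-1)·f_1 from -pqr - 2pr^{2} - pr + q^{4} + 2q^{3}r - 2q^{3} + 2q^{2} - q + 2r → -2pr^{2} - pr + q^{4} + 2q^{3}r - 2q^{3} - 2q^{2} - 2q + 2r + 1
  leading term pr^{2}: subtract (-2)·f_2 from -2pr^{2} - pr + q^{4} + 2q^{3}r - 2q^{3} - 2q^{2} - 2q + 2r + 1 → q^{4} + 2q^{3}r - 2q^{3} + 2q^{2} - 2r - 1
  leading term q^{4}: subtract (2q)·g_3 from q^{4} + 2q^{3}r - 2q^{3} + 2q^{2} - 2r - 1 → -q^{3} - 2q^{2}r + q^{2} - 2qr - q - 2r - 1
  leading term q^{3}: subtract (-2)·g_3 from -q^{3} - 2q^{2}r + q^{2} - 2qr - q - 2r - 1 → 0
  remainder 0.

S(f_2,g_3): leading monomials are coprime, so the S-polynomial reduces to 0 (Buchberger's first criterion).
Every S-polynomial of the final basis reduces to 0, so we have a Gröbner basis.
Inter-reduce: drop elements whose leading term is divisible by another's, tail-reduce, and make monic.
Reduced Gröbner basis: {pqr + q^{2} - q + 1, pr^{2} - 2pr + 2q^{2} + q - 2r - 1, q^{3} + 2q^{2}r - q^{2} + 2qr + q + 2r + 1}.

Buchberger on the second generating set:
h_1 = 2pqr + 2pr^{2} + pr + 2p + q^{2} + r - 1, LT = pqr.
h_2 = -2pqr - 2pr^{2} - pr - q^{2} - r, LT = pqr.

S(h_1,h_2): lcm = pqr. S = p + 2.
  leading term p: no divisor's leading term divides it; move p to the remainder.
  leading term 1: no divisor's leading term divides it; move 2 to the remainder.
  remainder p + 2 ≠ 0; add k_3 = p + 2 to the basis.

S(h_1,k_3): lcm = pqr. S = pr^{2} - 2pr + p - 2q^{2} - 2qr - 2r + 2.
  leading term pr^{2}: subtract (r^{2})·k_3 from pr^{2} - 2pr + p - 2q^{2} - 2qr - 2r + 2 → -2pr + p - 2q^{2} - 2qr - 2r^{2} - 2r + 2
  leading term pr: subtract (-2r)·k_3 from -2pr + p - 2q^{2} - 2qr - 2r^{2} - 2r + 2 → p - 2q^{2} - 2qr - 2r^{2} + 2r + 2
  leading term p: subtract (1)·k_3 from p - 2q^{2} - 2qr - 2r^{2} + 2r + 2 → -2q^{2} - 2qr - 2r^{2} + 2r
  leading term q^{2}: no divisor's leading term divides it; move -2q^{2} to the remainder.
  leading term qr: no divisor's leading term divides it; move -2qr to the remainder.
  leading term r^{2}: no divisor's leading term divides it; move -2r^{2} to the remainder.
  leading term r: no divisor's leading term divides it; move 2r to the remainder.
  remainder -2q^{2} - 2qr - 2r^{2} + 2r ≠ 0; add k_4 = -2q^{2} - 2qr - 2r^{2} + 2r to the basis.

S(h_2,k_3): lcm = pqr. S = pr^{2} - 2pr - 2q^{2} - 2qr - 2r.
  leading term pr^{2}: subtract (r^{2})·k_3 from pr^{2} - 2pr - 2q^{2} - 2qr - 2r → -2pr - 2q^{2} - 2qr - 2r^{2} - 2r
  leading term pr: subtract (-2r)·k_3 from -2pr - 2q^{2} - 2qr - 2r^{2} - 2r → -2q^{2} - 2qr - 2r^{2} + 2r
  leading term q^{2}: subtract (1)·k_4 from -2q^{2} - 2qr - 2r^{2} + 2r → 0
  remainder 0.

S(h_1,k_4): lcm = pq^{2}r. S = -2pqr + pq - pr^{3} + pr^{2} - 2q^{3} - 2qr + 2q.
  leading term pqr: subtract (-1)·h_1 from -2pqr + pq - pr^{3} + pr^{2} - 2q^{3} - 2qr + 2q → pq - pr^{3} - 2pr^{2} + pr + 2p - 2q^{3} + q^{2} - 2qr + 2q + r - 1
  leading term pq: subtract (q)·k_3 from pq - pr^{3} - 2pr^{2} + pr + 2p - 2q^{3} + q^{2} - 2qr + 2q + r - 1 → -pr^{3} - 2pr^{2} + pr + 2p - 2q^{3} + q^{2} - 2qr + r - 1
  leading term pr^{3}: subtract (-r^{3})·k_3 from -pr^{3} - 2pr^{2} + pr + 2p - 2q^{3} + q^{2} - 2qr + r - 1 → -2pr^{2} + pr + 2p - 2q^{3} + q^{2} - 2qr + 2r^{3} + r - 1
  leading term pr^{2}: subtract (-2r^{2})·k_3 from -2pr^{2} + pr + 2p - 2q^{3} + q^{2} - 2qr + 2r^{3} + r - 1 → pr + 2p - 2q^{3} + q^{2} - 2qr + 2r^{3} - r^{2} + r - 1
  leading term pr: subtract (r)·k_3 from pr + 2p - 2q^{3} + q^{2} - 2qr + 2r^{3} - r^{2} + r - 1 → 2p - 2q^{3} + q^{2} - 2qr + 2r^{3} - r^{2} - r - 1
  leading term p: subtract (2)·k_3 from 2p - 2q^{3} + q^{2} - 2qr + 2r^{3} - r^{2} - r - 1 → -2q^{3} + q^{2} - 2qr + 2r^{3} - r^{2} - r
  leading term q^{3}: subtract (q)·k_4 from -2q^{3} + q^{2} - 2qr + 2r^{3} - r^{2} - r → 2q^{2}r + q^{2} + 2qr^{2} + qr + 2r^{3} - r^{2} - r
  leading term q^{2}r: subtract (-r)·k_4 from 2q^{2}r + q^{2} + 2qr^{2} + qr + 2r^{3} - r^{2} - r → q^{2} + qr + r^{2} - r
  leading term q^{2}: subtract (2)·k_4 from q^{2} + qr + r^{2} - r → 0
  remainder 0.

S(h_2,k_4): lcm = pq^{2}r. S = -2pqr - pr^{3} + pr^{2} - 2q^{3} - 2qr.
  leading term pqr: subtract (-1)·h_1 from -2pqr - pr^{3} + pr^{2} - 2q^{3} - 2qr → -pr^{3} - 2pr^{2} + pr + 2p - 2q^{3} + q^{2} - 2qr + r - 1
  leading term pr^{3}: subtract (-r^{3})·k_3 from -pr^{3} - 2pr^{2} + pr + 2p - 2q^{3} + q^{2} - 2qr + r - 1 → -2pr^{2} + pr + 2p - 2q^{3} + q^{2} - 2qr + 2r^{3} + r - 1
  leading term pr^{2}: subtract (-2r^{2})·k_3 from -2pr^{2} + pr + 2p - 2q^{3} + q^{2} - 2qr + 2r^{3} + r - 1 → pr + 2p - 2q^{3} + q^{2} - 2qr + 2r^{3} - r^{2} + r - 1
  leading term pr: subtract (r)·k_3 from pr + 2p - 2q^{3} + q^{2} - 2qr + 2r^{3} - r^{2} + r - 1 → 2p - 2q^{3} + q^{2} - 2qr + 2r^{3} - r^{2} - r - 1
  leading term p: subtract (2)·k_3 from 2p - 2q^{3} + q^{2} - 2qr + 2r^{3} - r^{2} - r - 1 → -2q^{3} + q^{2} - 2qr + 2r^{3} - r^{2} - r
  leading term q^{3}: subtract (q)·k_4 from -2q^{3} + q^{2} - 2qr + 2r^{3} - r^{2} - r → 2q^{2}r + q^{2} + 2qr^{2} + qr + 2r^{3} - r^{2} - r
  leading term q^{2}r: subtract (-r)·k_4 from 2q^{2}r + q^{2} + 2qr^{2} + qr + 2r^{3} - r^{2} - r → q^{2} + qr + r^{2} - r
  leading term q^{2}: subtract (2)·k_4 from q^{2} + qr + r^{2} - r → 0
  remainder 0.

S(k_3,k_4): leading monomials are coprime, so the S-polynomial reduces to 0 (Buchberger's first criterion).
Every S-polynomial of the final basis reduces to 0, so we have a Gröbner basis.
Inter-reduce: drop elements whose leading term is divisible by another's, tail-reduce, and make monic.
Reduced Gröbner basis: {p + 2, q^{2} + qr + r^{2} - r}.

Since the reduced bases disagree, the two ideals are not the same.

No, the ideals differ.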